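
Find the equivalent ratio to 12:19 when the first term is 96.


Original ratio: 12:19
First term target: 96
Scale factor = 96 / 12 = 8
Multiply second term: 19 * 8 = 152
Equivalent ratio = 96:152

96:152


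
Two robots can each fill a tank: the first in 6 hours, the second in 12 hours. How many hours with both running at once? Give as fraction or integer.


Rate of A = 1/6 job per hour
Rate of B = 1/12 job per hour
Combined rate = 1/6 + 1/12
Find common denominator: (12 + 6)/(6*12) = 18/72
Combined rate = 1/4 job per hour
Time together = 1 / (1/4) = 4 hours

4


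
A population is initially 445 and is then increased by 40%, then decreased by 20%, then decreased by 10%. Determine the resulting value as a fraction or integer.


Start: 445
Step 1: increase by 40% => multiply by 140/100
  445 * 140/100 = 623
Step 2: decrease by 20% => multiply by 80/100
  623 * 80/100 = 2492/5
Step 3: decrease by 10% => multiply by 90/100
  2492/5 * 90/100 = 11214/25
Final value = 11214/25

11214/25


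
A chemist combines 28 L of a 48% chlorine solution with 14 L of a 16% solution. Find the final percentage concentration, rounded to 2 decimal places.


Solute in mixture 1 = 48% of 28 L = 28*48/100 = 336/25 L
Solute in mixture 2 = 16% of 14 L = 14*16/100 = 56/25 L
Total solute = 336/25 + 56/25 = 392/25 L
Total volume = 28 + 14 = 42 L
Final concentration = 392/25/42 * 100 = 37.33%

37.33


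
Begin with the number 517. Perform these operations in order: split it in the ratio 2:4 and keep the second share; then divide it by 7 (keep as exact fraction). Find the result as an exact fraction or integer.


Start with 517.
Step 1: Split 2:4, second share = 517 * 4/6 = 1034/3
Step 2: Divide by 7: 1034/3 / 7 = 1034/21
Final result = 1034/21

1034/21


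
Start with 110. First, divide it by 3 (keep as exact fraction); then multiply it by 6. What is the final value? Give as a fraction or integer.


Start with 110.
Step 1: Divide by 3: 110 / 3 = 110/3
Step 2: Multiply by 6: 110/3 * 6 = 220
Final result = 220

220


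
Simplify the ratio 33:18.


Find GCD(33, 18)
GCD = 3
Divide both by 3: 33/3 = 11, 18/3 = 6
Simplified ratio = 11:6

11:6


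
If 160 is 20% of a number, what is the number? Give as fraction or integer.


Given: 160 is 20% of the whole
Set up: 160 = 20/100 * whole
whole = 160 * 100 / 20
whole = 16000 / 20
whole = 800

800


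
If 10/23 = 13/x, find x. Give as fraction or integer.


Setting up: 10/23 = 13/x
Cross multiply: 10 * x = 23 * 13
10x = 299
x = 299/10
x = 299/10

299/10


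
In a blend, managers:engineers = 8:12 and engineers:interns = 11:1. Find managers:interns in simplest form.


Given a:b = 8:12 and b:c = 11:1
Make b consistent. Multiply first ratio by 11: a:b = 88:132
Multiply second ratio by 12: b:c = 132:12
Now b = 132 in both, so a:b:c = 88:132:12
Therefore a:c = 88:12
Simplify by GCD: a:c = 22:3

22:3


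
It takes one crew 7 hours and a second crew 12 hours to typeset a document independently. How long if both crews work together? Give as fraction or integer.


Rate of A = 1/7 job per hour
Rate of B = 1/12 job per hour
Combined rate = 1/7 + 1/12
Find common denominator: (12 + 7)/(7*12) = 19/84
Combined rate = 19/84 job per hour
Time together = 1 / (19/84) = 84/19 hours

84/19


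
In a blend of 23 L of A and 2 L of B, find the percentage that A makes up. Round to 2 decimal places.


Volume of A = 23 L
Volume of B = 2 L
Total volume = 23 + 2 = 25 L
Percentage of A = (23/25) * 100
= 92.00%

92.00


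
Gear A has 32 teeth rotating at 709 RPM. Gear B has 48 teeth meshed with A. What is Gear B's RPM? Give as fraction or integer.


Gear ratio: teeth_A * RPM_A = teeth_B * RPM_B
32 * 709 = 48 * RPM_B
22688 = 48 * RPM_B
RPM_B = 22688 / 48
RPM_B = 1418/3

1418/3


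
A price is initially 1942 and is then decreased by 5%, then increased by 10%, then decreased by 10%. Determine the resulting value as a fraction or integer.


Start: 1942
Step 1: decrease by 5% => multiply by 95/100
  1942 * 95/100 = 18449/10
Step 2: increase by 10% => multiply by 110/100
  18449/10 * 110/100 = 202939/100
Step 3: decrease by 10% => multiply by 90/100
  202939/100 * 90/100 = 1826451/1000
Final value = 1826451/1000

1826451/1000


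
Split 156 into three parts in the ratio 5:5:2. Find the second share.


Ratio = 5:5:2
Total parts = 5 + 5 + 2 = 12
Value per part = 156 / 12 = 13
First share = 5 * 13 = 65
Middle share = 5 * 13 = 65
Third share = 2 * 13 = 26

65


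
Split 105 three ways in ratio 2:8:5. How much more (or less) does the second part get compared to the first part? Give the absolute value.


Total parts = 2 + 8 + 5 = 15
Value per part = 105 / 15 = 7
Shares: 2*7=14, 8*7=56, 5*7=35
Second share = 56, first share = 14
Difference = |56 - 14| = 42

42


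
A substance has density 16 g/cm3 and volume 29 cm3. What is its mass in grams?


Using mass = density * volume
Density = 16 g/cm3
Volume = 29 cm3
Mass = 16 * 29
= 464 g

464


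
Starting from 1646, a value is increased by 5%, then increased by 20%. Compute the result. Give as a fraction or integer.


Start: 1646
Step 1: increase by 5% => multiply by 105/100
  1646 * 105/100 = 17283/10
Step 2: increase by 20% => multiply by 120/100
  17283/10 * 120/100 = 51849/25
Final value = 51849/25

51849/25


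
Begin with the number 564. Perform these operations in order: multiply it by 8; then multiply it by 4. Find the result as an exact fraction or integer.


Start with 564.
Step 1: Multiply by 8: 564 * 8 = 4512
Step 2: Multiply by 4: 4512 * 4 = 18048
Final result = 18048

18048


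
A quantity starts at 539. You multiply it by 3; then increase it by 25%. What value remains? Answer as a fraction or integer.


Start with 539.
Step 1: Multiply by 3: 539 * 3 = 1617
Step 2: Increase by 25%: 1617 * 125/100 = 8085/4
Final result = 8085/4

8085/4


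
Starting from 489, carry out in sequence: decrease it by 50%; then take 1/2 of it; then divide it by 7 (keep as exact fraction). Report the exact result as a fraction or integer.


Start with 489.
Step 1: Decrease by 50%: 489 * 50/100 = 489/2
Step 2: Take 1/2: 489/2 * 1/2 = 489/4
Step 3: Divide by 7: 489/4 / 7 = 489/28
Final result = 489/28

489/28


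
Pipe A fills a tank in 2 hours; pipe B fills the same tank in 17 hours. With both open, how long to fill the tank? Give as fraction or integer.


Rate of A = 1/2 job per hour
Rate of B = 1/17 job per hour
Combined rate = 1/2 + 1/17
Find common denominator: (17 + 2)/(2*17) = 19/34
Combined rate = 19/34 job per hour
Time together = 1 / (19/34) = 34/19 hours

34/19


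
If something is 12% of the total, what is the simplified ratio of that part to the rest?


Part = 12%, Remainder = 88%
Ratio = 12:88
GCD(12, 88) = 4
Simplify: 3:22 = 3:22

3:22


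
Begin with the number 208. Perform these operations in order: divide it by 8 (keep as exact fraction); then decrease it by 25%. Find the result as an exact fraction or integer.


Start with 208.
Step 1: Divide by 8: 208 / 8 = 26
Step 2: Decrease by 25%: 26 * 75/100 = 39/2
Final result = 39/2

39/2


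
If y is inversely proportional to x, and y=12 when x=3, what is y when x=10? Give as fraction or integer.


Inverse proportion: y = k/x
Find k: k = 3 * 12 = 36
Compute y at x=10: y = 36/10
y = 18/5

18/5


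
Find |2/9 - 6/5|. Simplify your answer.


Simplify: 2/9 = 2/9 and 6/5 = 6/5
Find common denominator: LCD = 45
Convert: 10/45 and 54/45
Difference = |10 - 54|/45 = 44/45
Simplified = 44/45

44/45


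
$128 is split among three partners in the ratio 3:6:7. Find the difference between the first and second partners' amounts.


Total parts = 3 + 6 + 7 = 16
Value per part = 128 / 16 = 8
Shares: 3*8=24, 6*8=48, 7*8=56
First share = 24, second share = 48
Difference = |24 - 48| = 24

24


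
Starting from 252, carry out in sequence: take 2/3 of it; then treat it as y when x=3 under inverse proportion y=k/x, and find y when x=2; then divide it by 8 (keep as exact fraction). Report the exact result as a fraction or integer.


Start with 252.
Step 1: Take 2/3: 252 * 2/3 = 168
Step 2: Inverse prop: k = (168)*3; new y = k/2 = 168*3/2 = 252
Step 3: Divide by 8: 252 / 8 = 63/2
Final result = 63/2

63/2


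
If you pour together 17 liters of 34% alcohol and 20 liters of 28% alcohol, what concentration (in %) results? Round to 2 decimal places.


Solute in mixture 1 = 34% of 17 L = 17*34/100 = 289/50 L
Solute in mixture 2 = 28% of 20 L = 20*28/100 = 28/5 L
Total solute = 289/50 + 28/5 = 569/50 L
Total volume = 17 + 20 = 37 L
Final concentration = 569/50/37 * 100 = 30.76%

30.76


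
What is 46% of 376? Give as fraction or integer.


Compute 46% of 376
Convert percentage: 46% = 46/100
Multiply: 376 * 46/100
= 17296/100
= 4324/25

4324/25


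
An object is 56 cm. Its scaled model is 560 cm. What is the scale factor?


Original length = 56 cm
Scaled length = 560 cm
Scale factor = 560 / 56
= 10

10


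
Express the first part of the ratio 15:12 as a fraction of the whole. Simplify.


Total parts = 15 + 12 = 27
First part fraction = 15/27
Simplify: 15/27 = 5/9

5/9


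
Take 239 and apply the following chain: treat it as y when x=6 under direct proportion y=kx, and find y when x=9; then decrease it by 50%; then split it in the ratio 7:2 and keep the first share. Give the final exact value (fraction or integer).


Start with 239.
Step 1: Direct prop: k = (239)/6; new y = k*9 = 239*9/6 = 717/2
Step 2: Decrease by 50%: 717/2 * 50/100 = 717/4
Step 3: Split 7:2, first share = 717/4 * 7/9 = 1673/12
Final result = 1673/12

1673/12


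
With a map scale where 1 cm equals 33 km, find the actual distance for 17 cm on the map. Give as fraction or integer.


Map scale: 1 cm = 33 km
Measured distance on map = 17 cm
Set up proportion: 17 * 33 / 1
= 561 / 1
= 561 km

561


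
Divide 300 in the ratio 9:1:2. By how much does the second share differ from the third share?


Total parts = 9 + 1 + 2 = 12
Value per part = 300 / 12 = 25
Shares: 9*25=225, 1*25=25, 2*25=50
Second share = 25, third share = 50
Difference = |25 - 50| = 25

25


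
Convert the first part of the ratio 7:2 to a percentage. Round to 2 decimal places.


Total parts = 7 + 2 = 9
First part fraction = 7/9
Percentage = (7/9) * 100
= 0.777778 * 100
= 77.78%

77.78


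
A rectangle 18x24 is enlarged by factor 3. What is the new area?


Original dimensions: 18 x 24
Enlargement factor = 3
New width = 18 * 3 = 54
New height = 24 * 3 = 72
New area = 54 * 72 = 3888

3888


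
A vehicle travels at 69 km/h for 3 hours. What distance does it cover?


Using distance = speed * time
Speed = 69 km/h
Time = 3 hours
Distance = 69 * 3
= 207 km

207


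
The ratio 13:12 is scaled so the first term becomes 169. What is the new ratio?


Original ratio: 13:12
First term target: 169
Scale factor = 169 / 13 = 13
Multiply second term: 12 * 13 = 156
Equivalent ratio = 169:156

169:156


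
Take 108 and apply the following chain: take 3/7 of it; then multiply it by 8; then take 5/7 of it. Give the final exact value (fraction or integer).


Start with 108.
Step 1: Take 3/7: 108 * 3/7 = 324/7
Step 2: Multiply by 8: 324/7 * 8 = 2592/7
Step 3: Take 5/7: 2592/7 * 5/7 = 12960/49
Final result = 12960/49

12960/49


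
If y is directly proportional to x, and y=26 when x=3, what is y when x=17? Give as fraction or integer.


Direct proportion: y = kx
Find k: k = 26/3 = 26/3
Compute y at x=17: y = 26/3 * 17
y = 442/3

442/3


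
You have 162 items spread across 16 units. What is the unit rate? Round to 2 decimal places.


Total items = 162
Number of units = 16
Unit rate = 162 / 16
= 10.13 items per unit

10.13


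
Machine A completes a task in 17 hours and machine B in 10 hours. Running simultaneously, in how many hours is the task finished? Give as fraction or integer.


Rate of A = 1/17 job per hour
Rate of B = 1/10 job per hour
Combined rate = 1/17 + 1/10
Find common denominator: (10 + 17)/(17*10) = 27/170
Combined rate = 27/170 job per hour
Time together = 1 / (27/170) = 170/27 hours

170/27


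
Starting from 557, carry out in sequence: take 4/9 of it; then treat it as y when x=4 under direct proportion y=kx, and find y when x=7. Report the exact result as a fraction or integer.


Start with 557.
Step 1: Take 4/9: 557 * 4/9 = 2228/9
Step 2: Direct prop: k = (2228/9)/4; new y = k*7 = 2228/9*7/4 = 3899/9
Final result = 3899/9

3899/9


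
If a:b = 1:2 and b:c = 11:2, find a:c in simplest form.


Given a:b = 1:2 and b:c = 11:2
Make b consistent. Multiply first ratio by 11: a:b = 11:22
Multiply second ratio by 2: b:c = 22:4
Now b = 22 in both, so a:b:c = 11:22:4
Therefore a:c = 11:4
Simplify by GCD: a:c = 11:4

11:4


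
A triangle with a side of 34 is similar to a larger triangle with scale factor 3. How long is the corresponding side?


Similar triangles have proportional sides
Scale factor = 3
Smaller side = 34
Corresponding larger side = 34 * 3
= 102

102


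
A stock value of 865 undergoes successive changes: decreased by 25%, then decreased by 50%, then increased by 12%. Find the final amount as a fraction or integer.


Start: 865
Step 1: decrease by 25% => multiply by 75/100
  865 * 75/100 = 2595/4
Step 2: decrease by 50% => multiply by 50/100
  2595/4 * 50/100 = 2595/8
Step 3: increase by 12% => multiply by 112/100
  2595/8 * 112/100 = 3633/10
Final value = 3633/10

3633/10


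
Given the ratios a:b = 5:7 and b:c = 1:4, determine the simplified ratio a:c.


Given a:b = 5:7 and b:c = 1:4
Make b consistent. Multiply first ratio by 1: a:b = 5:7
Multiply second ratio by 7: b:c = 7:28
Now b = 7 in both, so a:b:c = 5:7:28
Therefore a:c = 5:28
Simplify by GCD: a:c = 5:28

5:28


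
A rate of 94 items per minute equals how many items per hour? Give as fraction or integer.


Converting from per minute to per hour
Rate = 94 items per minute
Multiply by 60: 94 * 60
= 5640 items per hour

5640


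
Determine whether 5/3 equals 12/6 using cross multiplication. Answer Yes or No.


Cross multiply to check 5/3 = 12/6
Left cross product: 5 * 6 = 30
Right cross product: 3 * 12 = 36
30 != 36
Not equal, so proportions differ => No

No


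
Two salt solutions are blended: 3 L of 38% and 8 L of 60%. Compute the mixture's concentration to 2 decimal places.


Solute in mixture 1 = 38% of 3 L = 3*38/100 = 57/50 L
Solute in mixture 2 = 60% of 8 L = 8*60/100 = 24/5 L
Total solute = 57/50 + 24/5 = 297/50 L
Total volume = 3 + 8 = 11 L
Final concentration = 297/50/11 * 100 = 54.00%

54.00


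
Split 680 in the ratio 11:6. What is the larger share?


Total parts = 11 + 6 = 17
Value per part = 680 / 17 = 40
First share = 11 * 40 = 440
Second share = 6 * 40 = 240
Larger share = 440

440


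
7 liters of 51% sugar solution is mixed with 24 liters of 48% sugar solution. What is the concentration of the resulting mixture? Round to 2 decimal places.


Solute in mixture 1 = 51% of 7 L = 7*51/100 = 357/100 L
Solute in mixture 2 = 48% of 24 L = 24*48/100 = 288/25 L
Total solute = 357/100 + 288/25 = 1509/100 L
Total volume = 7 + 24 = 31 L
Final concentration = 1509/100/31 * 100 = 48.68%

48.68


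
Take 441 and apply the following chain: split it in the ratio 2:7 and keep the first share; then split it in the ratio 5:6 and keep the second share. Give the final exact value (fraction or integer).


Start with 441.
Step 1: Split 2:7, first share = 441 * 2/9 = 98
Step 2: Split 5:6, second share = 98 * 6/11 = 588/11
Final result = 588/11

588/11


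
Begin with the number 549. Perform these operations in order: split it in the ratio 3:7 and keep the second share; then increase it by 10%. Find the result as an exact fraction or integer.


Start with 549.
Step 1: Split 3:7, second share = 549 * 7/10 = 3843/10
Step 2: Increase by 10%: 3843/10 * 110/100 = 42273/100
Final result = 42273/100

42273/100


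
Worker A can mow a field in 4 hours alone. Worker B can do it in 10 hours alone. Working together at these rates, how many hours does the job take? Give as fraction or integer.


Rate of A = 1/4 job per hour
Rate of B = 1/10 job per hour
Combined rate = 1/4 + 1/10
Find common denominator: (10 + 4)/(4*10) = 14/40
Combined rate = 7/20 job per hour
Time together = 1 / (7/20) = 20/7 hours

20/7


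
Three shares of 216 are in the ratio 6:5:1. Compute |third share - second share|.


Total parts = 6 + 5 + 1 = 12
Value per part = 216 / 12 = 18
Shares: 6*18=108, 5*18=90, 1*18=18
Third share = 18, second share = 90
Difference = |18 - 90| = 72

72


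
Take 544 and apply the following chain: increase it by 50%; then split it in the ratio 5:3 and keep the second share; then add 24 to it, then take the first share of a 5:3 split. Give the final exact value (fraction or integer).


Start with 544.
Step 1: Increase by 50%: 544 * 150/100 = 816
Step 2: Split 5:3, second share = 816 * 3/8 = 306
Step 3: Add 24: 306+24=330; split 5:3 first = 330*5/8 = 825/4
Final result = 825/4

825/4


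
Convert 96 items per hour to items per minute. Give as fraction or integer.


Converting from per hour to per minute
Rate = 96 items per hour
Divide by 60: 96/60
= 8/5 items per minute

8/5


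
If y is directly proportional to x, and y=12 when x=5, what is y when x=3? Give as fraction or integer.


Direct proportion: y = kx
Find k: k = 12/5 = 12/5
Compute y at x=3: y = 12/5 * 3
y = 36/5

36/5


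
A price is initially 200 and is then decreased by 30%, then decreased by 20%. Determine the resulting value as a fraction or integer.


Start: 200
Step 1: decrease by 30% => multiply by 70/100
  200 * 70/100 = 140
Step 2: decrease by 20% => multiply by 80/100
  140 * 80/100 = 112
Final value = 112

112


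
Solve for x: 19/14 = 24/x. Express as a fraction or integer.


Setting up: 19/14 = 24/x
Cross multiply: 19 * x = 14 * 24
19x = 336
x = 336/19
x = 336/19

336/19


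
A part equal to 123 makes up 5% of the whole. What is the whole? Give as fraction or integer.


Given: 123 is 5% of the whole
Set up: 123 = 5/100 * whole
whole = 123 * 100 / 5
whole = 12300 / 5
whole = 2460

2460


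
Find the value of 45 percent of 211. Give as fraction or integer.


Compute 45% of 211
Convert percentage: 45% = 45/100
Multiply: 211 * 45/100
= 9495/100
= 1899/20

1899/20


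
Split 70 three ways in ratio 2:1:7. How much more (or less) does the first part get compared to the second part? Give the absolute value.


Total parts = 2 + 1 + 7 = 10
Value per part = 70 / 10 = 7
Shares: 2*7=14, 1*7=7, 7*7=49
First share = 14, second share = 7
Difference = |14 - 7| = 7

7


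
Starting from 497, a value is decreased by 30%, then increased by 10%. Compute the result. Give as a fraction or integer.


Start: 497
Step 1: decrease by 30% => multiply by 70/100
  497 * 70/100 = 3479/10
Step 2: increase by 10% => multiply by 110/100
  3479/10 * 110/100 = 38269/100
Final value = 38269/100

38269/100


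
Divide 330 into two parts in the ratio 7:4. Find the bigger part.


Total parts = 7 + 4 = 11
Value per part = 330 / 11 = 30
First share = 7 * 30 = 210
Second share = 4 * 30 = 120
Larger share = 210

210


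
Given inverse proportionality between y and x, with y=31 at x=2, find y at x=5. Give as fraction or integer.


Inverse proportion: y = k/x
Find k: k = 2 * 31 = 62
Compute y at x=5: y = 62/5
y = 62/5

62/5


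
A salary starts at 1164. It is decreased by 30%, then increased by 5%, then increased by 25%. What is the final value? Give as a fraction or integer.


Start: 1164
Step 1: decrease by 30% => multiply by 70/100
  1164 * 70/100 = 4074/5
Step 2: increase by 5% => multiply by 105/100
  4074/5 * 105/100 = 42777/50
Step 3: increase by 25% => multiply by 125/100
  42777/50 * 125/100 = 42777/40
Final value = 42777/40

42777/40


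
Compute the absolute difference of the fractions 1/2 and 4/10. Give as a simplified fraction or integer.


Simplify: 1/2 = 1/2 and 4/10 = 2/5
Find common denominator: LCD = 10
Convert: 5/10 and 4/10
Difference = |5 - 4|/10 = 1/10
Simplified = 1/10

1/10


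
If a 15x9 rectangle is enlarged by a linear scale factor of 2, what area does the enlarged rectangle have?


Original dimensions: 15 x 9
Enlargement factor = 2
New width = 15 * 2 = 30
New height = 9 * 2 = 18
New area = 30 * 18 = 540

540


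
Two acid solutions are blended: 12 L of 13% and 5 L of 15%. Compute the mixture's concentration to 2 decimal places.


Solute in mixture 1 = 13% of 12 L = 12*13/100 = 39/25 L
Solute in mixture 2 = 15% of 5 L = 5*15/100 = 3/4 L
Total solute = 39/25 + 3/4 = 231/100 L
Total volume = 12 + 5 = 17 L
Final concentration = 231/100/17 * 100 = 13.59%

13.59


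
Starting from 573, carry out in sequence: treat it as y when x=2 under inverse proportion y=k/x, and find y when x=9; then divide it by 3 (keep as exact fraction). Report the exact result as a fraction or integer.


Start with 573.
Step 1: Inverse prop: k = (573)*2; new y = k/9 = 573*2/9 = 382/3
Step 2: Divide by 3: 382/3 / 3 = 382/9
Final result = 382/9

382/9


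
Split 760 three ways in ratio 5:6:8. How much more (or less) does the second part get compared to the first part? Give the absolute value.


Total parts = 5 + 6 + 8 = 19
Value per part = 760 / 19 = 40
Shares: 5*40=200, 6*40=240, 8*40=320
Second share = 240, first share = 200
Difference = |240 - 200| = 40

40


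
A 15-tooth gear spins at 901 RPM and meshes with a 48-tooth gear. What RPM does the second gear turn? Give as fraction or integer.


Gear ratio: teeth_A * RPM_A = teeth_B * RPM_B
15 * 901 = 48 * RPM_B
13515 = 48 * RPM_B
RPM_B = 13515 / 48
RPM_B = 4505/16

4505/16


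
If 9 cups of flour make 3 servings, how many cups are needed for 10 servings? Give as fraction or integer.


Original: 9 cups for 3 servings
Target servings = 10
Scaling factor = 10/3
New amount = 9 * 10/3
= 90/3
= 30 cups

30


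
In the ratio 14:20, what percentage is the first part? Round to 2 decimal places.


Total parts = 14 + 20 = 34
First part fraction = 14/34
Percentage = (14/34) * 100
= 0.411765 * 100
= 41.18%

41.18


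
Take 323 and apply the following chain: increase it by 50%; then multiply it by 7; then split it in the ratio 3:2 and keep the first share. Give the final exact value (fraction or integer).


Start with 323.
Step 1: Increase by 50%: 323 * 150/100 = 969/2
Step 2: Multiply by 7: 969/2 * 7 = 6783/2
Step 3: Split 3:2, first share = 6783/2 * 3/5 = 20349/10
Final result = 20349/10

20349/10


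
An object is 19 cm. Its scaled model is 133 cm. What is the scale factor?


Original length = 19 cm
Scaled length = 133 cm
Scale factor = 133 / 19
= 7

7


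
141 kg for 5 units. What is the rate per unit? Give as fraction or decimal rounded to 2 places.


Total kg = 141
Number of units = 5
Unit rate = 141 / 5
= 28.20 kg per unit

28.20


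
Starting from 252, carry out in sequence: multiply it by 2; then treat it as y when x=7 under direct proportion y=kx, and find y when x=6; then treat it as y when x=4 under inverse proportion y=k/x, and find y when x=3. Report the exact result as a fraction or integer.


Start with 252.
Step 1: Multiply by 2: 252 * 2 = 504
Step 2: Direct prop: k = (504)/7; new y = k*6 = 504*6/7 = 432
Step 3: Inverse prop: k = (432)*4; new y = k/3 = 432*4/3 = 576
Final result = 576

576


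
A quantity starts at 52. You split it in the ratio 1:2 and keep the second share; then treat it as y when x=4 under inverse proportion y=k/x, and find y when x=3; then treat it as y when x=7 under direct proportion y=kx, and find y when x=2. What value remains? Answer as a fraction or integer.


Start with 52.
Step 1: Split 1:2, second share = 52 * 2/3 = 104/3
Step 2: Inverse prop: k = (104/3)*4; new y = k/3 = 104/3*4/3 = 416/9
Step 3: Direct prop: k = (416/9)/7; new y = k*2 = 416/9*2/7 = 832/63
Final result = 832/63

832/63


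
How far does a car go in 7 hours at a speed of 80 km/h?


Using distance = speed * time
Speed = 80 km/h
Time = 7 hours
Distance = 80 * 7
= 560 km

560


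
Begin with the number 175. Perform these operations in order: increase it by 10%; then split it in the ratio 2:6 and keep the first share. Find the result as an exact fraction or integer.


Start with 175.
Step 1: Increase by 10%: 175 * 110/100 = 385/2
Step 2: Split 2:6, first share = 385/2 * 2/8 = 385/8
Final result = 385/8

385/8


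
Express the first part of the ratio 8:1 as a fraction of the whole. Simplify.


Total parts = 8 + 1 = 9
First part fraction = 8/9
Simplify: 8/9 = 8/9

8/9


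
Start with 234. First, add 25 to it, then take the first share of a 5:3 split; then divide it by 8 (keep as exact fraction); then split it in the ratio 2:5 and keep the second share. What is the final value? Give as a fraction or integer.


Start with 234.
Step 1: Add 25: 234+25=259; split 5:3 first = 259*5/8 = 1295/8
Step 2: Divide by 8: 1295/8 / 8 = 1295/64
Step 3: Split 2:5, second share = 1295/64 * 5/7 = 925/64
Final result = 925/64

925/64


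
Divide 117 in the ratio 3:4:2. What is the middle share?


Ratio = 3:4:2
Total parts = 3 + 4 + 2 = 9
Value per part = 117 / 9 = 13
First share = 3 * 13 = 39
Middle share = 4 * 13 = 52
Third share = 2 * 13 = 26

52


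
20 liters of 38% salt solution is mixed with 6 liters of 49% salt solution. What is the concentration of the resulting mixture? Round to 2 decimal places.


Solute in mixture 1 = 38% of 20 L = 20*38/100 = 38/5 L
Solute in mixture 2 = 49% of 6 L = 6*49/100 = 147/50 L
Total solute = 38/5 + 147/50 = 527/50 L
Total volume = 20 + 6 = 26 L
Final concentration = 527/50/26 * 100 = 40.54%

40.54


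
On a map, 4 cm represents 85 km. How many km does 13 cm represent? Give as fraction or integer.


Map scale: 4 cm = 85 km
Measured distance on map = 13 cm
Set up proportion: 13 * 85 / 4
= 1105 / 4
= 1105/4 km

1105/4


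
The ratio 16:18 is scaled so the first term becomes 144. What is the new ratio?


Original ratio: 16:18
First term target: 144
Scale factor = 144 / 16 = 9
Multiply second term: 18 * 9 = 162
Equivalent ratio = 144:162

144:162


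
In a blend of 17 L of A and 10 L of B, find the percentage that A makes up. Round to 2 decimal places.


Volume of A = 17 L
Volume of B = 10 L
Total volume = 17 + 10 = 27 L
Percentage of A = (17/27) * 100
= 62.96%

62.96


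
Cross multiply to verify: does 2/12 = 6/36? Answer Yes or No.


Cross multiply to check 2/12 = 6/36
Left cross product: 2 * 36 = 72
Right cross product: 12 * 6 = 72
72 = 72
Equal, so proportions match => Yes

Yes


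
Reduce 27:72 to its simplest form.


Find GCD(27, 72)
GCD = 9
Divide both by 9: 27/9 = 3, 72/9 = 8
Simplified ratio = 3:8

3:8


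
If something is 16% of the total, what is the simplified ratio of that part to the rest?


Part = 16%, Remainder = 84%
Ratio = 16:84
GCD(16, 84) = 4
Simplify: 4:21 = 4:21

4:21


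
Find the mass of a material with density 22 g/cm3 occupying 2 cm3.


Using mass = density * volume
Density = 22 g/cm3
Volume = 2 cm3
Mass = 22 * 2
= 44 g

44


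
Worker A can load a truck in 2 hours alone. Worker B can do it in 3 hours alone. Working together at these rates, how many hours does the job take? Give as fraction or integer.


Rate of A = 1/2 job per hour
Rate of B = 1/3 job per hour
Combined rate = 1/2 + 1/3
Find common denominator: (3 + 2)/(2*3) = 5/6
Combined rate = 5/6 job per hour
Time together = 1 / (5/6) = 6/5 hours

6/5


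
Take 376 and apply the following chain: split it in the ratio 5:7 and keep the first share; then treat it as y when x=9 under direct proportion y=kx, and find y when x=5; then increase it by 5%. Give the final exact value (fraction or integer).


Start with 376.
Step 1: Split 5:7, first share = 376 * 5/12 = 470/3
Step 2: Direct prop: k = (470/3)/9; new y = k*5 = 470/3*5/9 = 2350/27
Step 3: Increase by 5%: 2350/27 * 105/100 = 1645/18
Final result = 1645/18

1645/18


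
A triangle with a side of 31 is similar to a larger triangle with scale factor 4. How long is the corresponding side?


Similar triangles have proportional sides
Scale factor = 4
Smaller side = 31
Corresponding larger side = 31 * 4
= 124

124


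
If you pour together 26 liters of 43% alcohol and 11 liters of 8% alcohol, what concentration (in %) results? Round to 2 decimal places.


Solute in mixture 1 = 43% of 26 L = 26*43/100 = 559/50 L
Solute in mixture 2 = 8% of 11 L = 11*8/100 = 22/25 L
Total solute = 559/50 + 22/25 = 603/50 L
Total volume = 26 + 11 = 37 L
Final concentration = 603/50/37 * 100 = 32.59%

32.59


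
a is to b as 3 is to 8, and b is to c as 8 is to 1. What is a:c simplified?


Given a:b = 3:8 and b:c = 8:1
Make b consistent. Multiply first ratio by 8: a:b = 24:64
Multiply second ratio by 8: b:c = 64:8
Now b = 64 in both, so a:b:c = 24:64:8
Therefore a:c = 24:8
Simplify by GCD: a:c = 3:1

3:1


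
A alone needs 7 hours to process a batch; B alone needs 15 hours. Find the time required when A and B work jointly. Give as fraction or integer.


Rate of A = 1/7 job per hour
Rate of B = 1/15 job per hour
Combined rate = 1/7 + 1/15
Find common denominator: (15 + 7)/(7*15) = 22/105
Combined rate = 22/105 job per hour
Time together = 1 / (22/105) = 105/22 hours

105/22


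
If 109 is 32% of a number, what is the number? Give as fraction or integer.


Given: 109 is 32% of the whole
Set up: 109 = 32/100 * whole
whole = 109 * 100 / 32
whole = 10900 / 32
whole = 2725/8

2725/8


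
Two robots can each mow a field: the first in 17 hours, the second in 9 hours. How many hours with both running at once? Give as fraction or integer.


Rate of A = 1/17 job per hour
Rate of B = 1/9 job per hour
Combined rate = 1/17 + 1/9
Find common denominator: (9 + 17)/(17*9) = 26/153
Combined rate = 26/153 job per hour
Time together = 1 / (26/153) = 153/26 hours

153/26


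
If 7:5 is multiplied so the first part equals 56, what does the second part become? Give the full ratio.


Original ratio: 7:5
First term target: 56
Scale factor = 56 / 7 = 8
Multiply second term: 5 * 8 = 40
Equivalent ratio = 56:40

56:40


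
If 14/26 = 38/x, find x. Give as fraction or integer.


Setting up: 14/26 = 38/x
Cross multiply: 14 * x = 26 * 38
14x = 988
x = 988/14
x = 494/7

494/7


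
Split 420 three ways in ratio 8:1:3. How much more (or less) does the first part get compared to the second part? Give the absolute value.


Total parts = 8 + 1 + 3 = 12
Value per part = 420 / 12 = 35
Shares: 8*35=280, 1*35=35, 3*35=105
First share = 280, second share = 35
Difference = |280 - 35| = 245

245


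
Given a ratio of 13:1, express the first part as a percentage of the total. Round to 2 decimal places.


Total parts = 13 + 1 = 14
First part fraction = 13/14
Percentage = (13/14) * 100
= 0.928571 * 100
= 92.86%

92.86


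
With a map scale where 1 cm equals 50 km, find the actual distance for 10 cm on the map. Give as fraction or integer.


Map scale: 1 cm = 50 km
Measured distance on map = 10 cm
Set up proportion: 10 * 50 / 1
= 500 / 1
= 500 km

500


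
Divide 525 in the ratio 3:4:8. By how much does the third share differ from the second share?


Total parts = 3 + 4 + 8 = 15
Value per part = 525 / 15 = 35
Shares: 3*35=105, 4*35=140, 8*35=280
Third share = 280, second share = 140
Difference = |280 - 140| = 140

140


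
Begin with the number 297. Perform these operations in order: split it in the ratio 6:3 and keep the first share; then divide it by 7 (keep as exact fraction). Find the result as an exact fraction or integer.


Start with 297.
Step 1: Split 6:3, first share = 297 * 6/9 = 198
Step 2: Divide by 7: 198 / 7 = 198/7
Final result = 198/7

198/7


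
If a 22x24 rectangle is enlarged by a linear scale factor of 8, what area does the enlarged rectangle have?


Original dimensions: 22 x 24
Enlargement factor = 8
New width = 22 * 8 = 176
New height = 24 * 8 = 192
New area = 176 * 192 = 33792

33792


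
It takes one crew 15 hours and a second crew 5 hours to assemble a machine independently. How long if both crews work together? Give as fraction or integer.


Rate of A = 1/15 job per hour
Rate of B = 1/5 job per hour
Combined rate = 1/15 + 1/5
Find common denominator: (5 + 15)/(15*5) = 20/75
Combined rate = 4/15 job per hour
Time together = 1 / (4/15) = 15/4 hours

15/4


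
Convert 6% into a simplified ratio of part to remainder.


Part = 6%, Remainder = 94%
Ratio = 6:94
GCD(6, 94) = 2
Simplify: 3:47 = 3:47

3:47


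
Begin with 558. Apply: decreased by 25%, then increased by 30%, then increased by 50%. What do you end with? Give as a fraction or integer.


Start: 558
Step 1: decrease by 25% => multiply by 75/100
  558 * 75/100 = 837/2
Step 2: increase by 30% => multiply by 130/100
  837/2 * 130/100 = 10881/20
Step 3: increase by 50% => multiply by 150/100
  10881/20 * 150/100 = 32643/40
Final value = 32643/40

32643/40


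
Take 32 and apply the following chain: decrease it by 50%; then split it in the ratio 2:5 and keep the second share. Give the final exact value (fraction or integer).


Start with 32.
Step 1: Decrease by 50%: 32 * 50/100 = 16
Step 2: Split 2:5, second share = 16 * 5/7 = 80/7
Final result = 80/7

80/7


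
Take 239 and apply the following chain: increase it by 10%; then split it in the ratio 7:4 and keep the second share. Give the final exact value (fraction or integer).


Start with 239.
Step 1: Increase by 10%: 239 * 110/100 = 2629/10
Step 2: Split 7:4, second share = 2629/10 * 4/11 = 478/5
Final result = 478/5

478/5


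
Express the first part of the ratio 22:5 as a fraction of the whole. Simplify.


Total parts = 22 + 5 = 27
First part fraction = 22/27
Simplify: 22/27 = 22/27

22/27


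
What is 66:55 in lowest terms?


Find GCD(66, 55)
GCD = 11
Divide both by 11: 66/11 = 6, 55/11 = 5
Simplified ratio = 6:5

6:5


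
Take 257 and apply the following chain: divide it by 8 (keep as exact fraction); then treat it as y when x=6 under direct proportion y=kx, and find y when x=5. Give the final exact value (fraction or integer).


Start with 257.
Step 1: Divide by 8: 257 / 8 = 257/8
Step 2: Direct prop: k = (257/8)/6; new y = k*5 = 257/8*5/6 = 1285/48
Final result = 1285/48

1285/48


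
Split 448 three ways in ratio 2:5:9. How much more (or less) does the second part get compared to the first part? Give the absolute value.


Total parts = 2 + 5 + 9 = 16
Value per part = 448 / 16 = 28
Shares: 2*28=56, 5*28=140, 9*28=252
Second share = 140, first share = 56
Difference = |140 - 56| = 84

84


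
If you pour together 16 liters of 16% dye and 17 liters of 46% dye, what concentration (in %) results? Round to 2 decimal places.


Solute in mixture 1 = 16% of 16 L = 16*16/100 = 64/25 L
Solute in mixture 2 = 46% of 17 L = 17*46/100 = 391/50 L
Total solute = 64/25 + 391/50 = 519/50 L
Total volume = 16 + 17 = 33 L
Final concentration = 519/50/33 * 100 = 31.45%

31.45


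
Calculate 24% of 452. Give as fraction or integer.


Compute 24% of 452
Convert percentage: 24% = 24/100
Multiply: 452 * 24/100
= 10848/100
= 2712/25

2712/25


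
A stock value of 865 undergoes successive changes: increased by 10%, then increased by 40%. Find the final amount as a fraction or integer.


Start: 865
Step 1: increase by 10% => multiply by 110/100
  865 * 110/100 = 1903/2
Step 2: increase by 40% => multiply by 140/100
  1903/2 * 140/100 = 13321/10
Final value = 13321/10

13321/10


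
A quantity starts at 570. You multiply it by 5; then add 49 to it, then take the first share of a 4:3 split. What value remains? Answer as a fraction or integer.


Start with 570.
Step 1: Multiply by 5: 570 * 5 = 2850
Step 2: Add 49: 2850+49=2899; split 4:3 first = 2899*4/7 = 11596/7
Final result = 11596/7

11596/7


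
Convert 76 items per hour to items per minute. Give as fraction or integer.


Converting from per hour to per minute
Rate = 76 items per hour
Divide by 60: 76/60
= 19/15 items per minute

19/15


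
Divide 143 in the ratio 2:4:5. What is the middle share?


Ratio = 2:4:5
Total parts = 2 + 4 + 5 = 11
Value per part = 143 / 11 = 13
First share = 2 * 13 = 26
Middle share = 4 * 13 = 52
Third share = 5 * 13 = 65

52


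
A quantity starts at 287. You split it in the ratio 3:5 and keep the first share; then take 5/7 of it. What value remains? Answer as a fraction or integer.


Start with 287.
Step 1: Split 3:5, first share = 287 * 3/8 = 861/8
Step 2: Take 5/7: 861/8 * 5/7 = 615/8
Final result = 615/8

615/8


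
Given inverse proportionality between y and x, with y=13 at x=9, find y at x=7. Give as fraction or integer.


Inverse proportion: y = k/x
Find k: k = 9 * 13 = 117
Compute y at x=7: y = 117/7
y = 117/7

117/7


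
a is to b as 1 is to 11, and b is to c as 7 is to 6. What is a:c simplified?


Given a:b = 1:11 and b:c = 7:6
Make b consistent. Multiply first ratio by 7: a:b = 7:77
Multiply second ratio by 11: b:c = 77:66
Now b = 77 in both, so a:b:c = 7:77:66
Therefore a:c = 7:66
Simplify by GCD: a:c = 7:66

7:66


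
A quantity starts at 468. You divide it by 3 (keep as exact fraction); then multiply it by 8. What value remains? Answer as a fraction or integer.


Start with 468.
Step 1: Divide by 3: 468 / 3 = 156
Step 2: Multiply by 8: 156 * 8 = 1248
Final result = 1248

1248


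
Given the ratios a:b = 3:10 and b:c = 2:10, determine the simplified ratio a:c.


Given a:b = 3:10 and b:c = 2:10
Make b consistent. Multiply first ratio by 2: a:b = 6:20
Multiply second ratio by 10: b:c = 20:100
Now b = 20 in both, so a:b:c = 6:20:100
Therefore a:c = 6:100
Simplify by GCD: a:c = 3:50

3:50


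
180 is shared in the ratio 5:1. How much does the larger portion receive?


Total parts = 5 + 1 = 6
Value per part = 180 / 6 = 30
First share = 5 * 30 = 150
Second share = 1 * 30 = 30
Larger share = 150

150


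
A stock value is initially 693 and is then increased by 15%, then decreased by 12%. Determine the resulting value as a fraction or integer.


Start: 693
Step 1: increase by 15% => multiply by 115/100
  693 * 115/100 = 15939/20
Step 2: decrease by 12% => multiply by 88/100
  15939/20 * 88/100 = 175329/250
Final value = 175329/250

175329/250


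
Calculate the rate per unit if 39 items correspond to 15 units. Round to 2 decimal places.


Total items = 39
Number of units = 15
Unit rate = 39 / 15
= 2.60 items per unit

2.60


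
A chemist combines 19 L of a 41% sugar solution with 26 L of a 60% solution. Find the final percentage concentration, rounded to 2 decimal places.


Solute in mixture 1 = 41% of 19 L = 19*41/100 = 779/100 L
Solute in mixture 2 = 60% of 26 L = 26*60/100 = 78/5 L
Total solute = 779/100 + 78/5 = 2339/100 L
Total volume = 19 + 26 = 45 L
Final concentration = 2339/100/45 * 100 = 51.98%

51.98


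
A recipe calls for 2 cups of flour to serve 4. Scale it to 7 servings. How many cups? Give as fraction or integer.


Original: 2 cups for 4 servings
Target servings = 7
Scaling factor = 7/4
New amount = 2 * 7/4
= 14/4
= 7/2 cups

7/2


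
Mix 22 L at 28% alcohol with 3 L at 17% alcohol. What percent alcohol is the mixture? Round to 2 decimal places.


Solute in mixture 1 = 28% of 22 L = 22*28/100 = 154/25 L
Solute in mixture 2 = 17% of 3 L = 3*17/100 = 51/100 L
Total solute = 154/25 + 51/100 = 667/100 L
Total volume = 22 + 3 = 25 L
Final concentration = 667/100/25 * 100 = 26.68%

26.68


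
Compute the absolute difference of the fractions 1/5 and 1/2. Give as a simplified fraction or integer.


Simplify: 1/5 = 1/5 and 1/2 = 1/2
Find common denominator: LCD = 10
Convert: 2/10 and 5/10
Difference = |2 - 5|/10 = 3/10
Simplified = 3/10

3/10


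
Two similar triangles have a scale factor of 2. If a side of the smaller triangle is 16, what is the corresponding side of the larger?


Similar triangles have proportional sides
Scale factor = 2
Smaller side = 16
Corresponding larger side = 16 * 2
= 32

32
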